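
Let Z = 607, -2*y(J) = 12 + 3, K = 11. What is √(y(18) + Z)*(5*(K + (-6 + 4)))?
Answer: 45*√2398/2 ≈ 1101.8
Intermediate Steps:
y(J) = -15/2 (y(J) = -(12 + 3)/2 = -½*15 = -15/2)
√(y(18) + Z)*(5*(K + (-6 + 4))) = √(-15/2 + 607)*(5*(11 + (-6 + 4))) = √(1199/2)*(5*(11 - 2)) = (√2398/2)*(5*9) = (√2398/2)*45 = 45*√2398/2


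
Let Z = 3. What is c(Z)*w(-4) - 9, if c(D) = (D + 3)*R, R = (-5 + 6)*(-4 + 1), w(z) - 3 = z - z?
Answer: -63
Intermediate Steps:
w(z) = 3 (w(z) = 3 + (z - z) = 3 + 0 = 3)
R = -3 (R = 1*(-3) = -3)
c(D) = -9 - 3*D (c(D) = (D + 3)*(-3) = (3 + D)*(-3) = -9 - 3*D)
c(Z)*w(-4) - 9 = (-9 - 3*3)*3 - 9 = (-9 - 9)*3 - 9 = -18*3 - 9 = -54 - 9 = -63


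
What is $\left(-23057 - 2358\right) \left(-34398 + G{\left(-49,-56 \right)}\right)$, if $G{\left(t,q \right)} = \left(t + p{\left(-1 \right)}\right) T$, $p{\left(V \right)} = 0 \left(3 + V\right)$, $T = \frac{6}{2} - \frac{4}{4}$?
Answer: $876715840$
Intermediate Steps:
$T = 2$ ($T = 6 \cdot \frac{1}{2} - 1 = 3 - 1 = 2$)
$p{\left(V \right)} = 0$
$G{\left(t,q \right)} = 2 t$ ($G{\left(t,q \right)} = \left(t + 0\right) 2 = t 2 = 2 t$)
$\left(-23057 - 2358\right) \left(-34398 + G{\left(-49,-56 \right)}\right) = \left(-23057 - 2358\right) \left(-34398 + 2 \left(-49\right)\right) = - 25415 \left(-34398 - 98\right) = \left(-25415\right) \left(-34496\right) = 876715840$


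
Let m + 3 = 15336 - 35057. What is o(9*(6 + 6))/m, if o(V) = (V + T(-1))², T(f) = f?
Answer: -11449/19724 ≈ -0.58046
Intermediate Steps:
o(V) = (-1 + V)² (o(V) = (V - 1)² = (-1 + V)²)
m = -19724 (m = -3 + (15336 - 35057) = -3 - 19721 = -19724)
o(9*(6 + 6))/m = (-1 + 9*(6 + 6))²/(-19724) = (-1 + 9*12)²*(-1/19724) = (-1 + 108)²*(-1/19724) = 107²*(-1/19724) = 11449*(-1/19724) = -11449/19724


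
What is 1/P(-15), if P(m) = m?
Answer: -1/15 ≈ -0.066667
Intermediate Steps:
1/P(-15) = 1/(-15) = -1/15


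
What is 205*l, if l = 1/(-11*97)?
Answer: -205/1067 ≈ -0.19213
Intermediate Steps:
l = -1/1067 (l = 1/(-1067) = -1/1067 ≈ -0.00093721)
205*l = 205*(-1/1067) = -205/1067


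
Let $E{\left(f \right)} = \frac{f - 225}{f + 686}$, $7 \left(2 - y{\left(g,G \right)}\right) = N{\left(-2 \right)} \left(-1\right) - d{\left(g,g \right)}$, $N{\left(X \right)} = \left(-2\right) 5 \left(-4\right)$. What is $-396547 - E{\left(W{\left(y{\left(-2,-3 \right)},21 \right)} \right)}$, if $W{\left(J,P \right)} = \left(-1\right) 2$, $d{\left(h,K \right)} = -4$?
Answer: $- \frac{271237921}{684} \approx -3.9655 \cdot 10^{5}$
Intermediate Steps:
$N{\left(X \right)} = 40$ ($N{\left(X \right)} = \left(-10\right) \left(-4\right) = 40$)
$y{\left(g,G \right)} = \frac{50}{7}$ ($y{\left(g,G \right)} = 2 - \frac{40 \left(-1\right) - -4}{7} = 2 - \frac{-40 + 4}{7} = 2 - - \frac{36}{7} = 2 + \frac{36}{7} = \frac{50}{7}$)
$W{\left(J,P \right)} = -2$
$E{\left(f \right)} = \frac{-225 + f}{686 + f}$
$-396547 - E{\left(W{\left(y{\left(-2,-3 \right)},21 \right)} \right)} = -396547 - \frac{-225 - 2}{686 - 2} = -396547 - \frac{1}{684} \left(-227\right) = -396547 - - \frac{227}{684} = -396547 + \frac{227}{684} = - \frac{271237921}{684}$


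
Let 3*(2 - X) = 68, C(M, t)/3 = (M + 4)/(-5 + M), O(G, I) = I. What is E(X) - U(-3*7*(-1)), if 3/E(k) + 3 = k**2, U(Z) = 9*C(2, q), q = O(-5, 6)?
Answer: 206145/3817 ≈ 54.007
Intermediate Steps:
q = 6
C(M, t) = 3*(4 + M)/(-5 + M) (C(M, t) = 3*((M + 4)/(-5 + M)) = 3*((4 + M)/(-5 + M)) = 3*(4 + M)/(-5 + M))
X = -62/3 (X = 2 - 1/3*68 = 2 - 68/3 = -62/3 ≈ -20.667)
U(Z) = -54 (U(Z) = 9*(3*(4 + 2)/(-5 + 2)) = 9*(3*6/(-3)) = 9*(3*(-1/3)*6) = 9*(-6) = -54)
E(k) = 3/(-3 + k**2)
E(X) - U(-3*7*(-1)) = 3/(-3 + (-62/3)**2) - 1*(-54) = 3/(-3 + 3844/9) + 54 = 3/(3817/9) + 54 = 3*(9/3817) + 54 = 27/3817 + 54 = 206145/3817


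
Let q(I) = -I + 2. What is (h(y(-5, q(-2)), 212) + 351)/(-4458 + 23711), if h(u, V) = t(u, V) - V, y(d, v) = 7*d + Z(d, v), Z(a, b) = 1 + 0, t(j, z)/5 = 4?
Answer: 159/19253 ≈ 0.0082584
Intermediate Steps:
q(I) = 2 - I
t(j, z) = 20 (t(j, z) = 5*4 = 20)
Z(a, b) = 1
y(d, v) = 1 + 7*d (y(d, v) = 7*d + 1 = 1 + 7*d)
h(u, V) = 20 - V
(h(y(-5, q(-2)), 212) + 351)/(-4458 + 23711) = ((20 - 1*212) + 351)/(-4458 + 23711) = ((20 - 212) + 351)/19253 = (-192 + 351)*(1/19253) = 159*(1/19253) = 159/19253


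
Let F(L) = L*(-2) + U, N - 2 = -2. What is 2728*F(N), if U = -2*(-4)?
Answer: 21824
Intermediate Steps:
U = 8
N = 0 (N = 2 - 2 = 0)
F(L) = 8 - 2*L (F(L) = L*(-2) + 8 = -2*L + 8 = 8 - 2*L)
2728*F(N) = 2728*(8 - 2*0) = 2728*(8 + 0) = 2728*8 = 21824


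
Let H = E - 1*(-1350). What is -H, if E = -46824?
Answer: 45474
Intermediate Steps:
H = -45474 (H = -46824 - 1*(-1350) = -46824 + 1350 = -45474)
-H = -1*(-45474) = 45474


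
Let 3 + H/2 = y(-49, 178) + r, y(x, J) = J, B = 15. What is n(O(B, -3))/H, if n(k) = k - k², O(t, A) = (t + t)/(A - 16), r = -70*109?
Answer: 7/25631 ≈ 0.00027311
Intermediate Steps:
r = -7630
O(t, A) = 2*t/(-16 + A) (O(t, A) = (2*t)/(-16 + A) = 2*t/(-16 + A))
H = -14910 (H = -6 + 2*(178 - 7630) = -6 + 2*(-7452) = -6 - 14904 = -14910)
n(O(B, -3))/H = ((2*15/(-16 - 3))*(1 - 2*15/(-16 - 3)))/(-14910) = ((2*15/(-19))*(1 - 2*15/(-19)))*(-1/14910) = ((2*15*(-1/19))*(1 - 2*15*(-1)/19))*(-1/14910) = -30*(1 - 1*(-30/19))/19*(-1/14910) = -30*(1 + 30/19)/19*(-1/14910) = -30/19*49/19*(-1/14910) = -1470/361*(-1/14910) = 7/25631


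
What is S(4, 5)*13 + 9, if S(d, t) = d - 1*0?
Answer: 61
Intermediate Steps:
S(d, t) = d (S(d, t) = d + 0 = d)
S(4, 5)*13 + 9 = 4*13 + 9 = 52 + 9 = 61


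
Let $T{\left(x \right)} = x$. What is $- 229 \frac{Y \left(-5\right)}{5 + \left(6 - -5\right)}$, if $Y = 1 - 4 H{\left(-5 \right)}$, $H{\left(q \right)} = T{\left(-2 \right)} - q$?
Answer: $- \frac{12595}{16} \approx -787.19$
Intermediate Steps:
$H{\left(q \right)} = -2 - q$
$Y = -11$ ($Y = 1 - 4 \left(-2 - -5\right) = 1 - 4 \left(-2 + 5\right) = 1 - 12 = -11$)
$- 229 \frac{Y \left(-5\right)}{5 + \left(6 - -5\right)} = - 229 \frac{\left(-11\right) \left(-5\right)}{5 + \left(6 - -5\right)} = - 229 \frac{55}{5 + \left(6 + 5\right)} = - 229 \frac{55}{5 + 11} = - 229 \cdot \frac{55}{16} = - 229 \cdot 55 \cdot \frac{1}{16} = \left(-229\right) \frac{55}{16} = - \frac{12595}{16}$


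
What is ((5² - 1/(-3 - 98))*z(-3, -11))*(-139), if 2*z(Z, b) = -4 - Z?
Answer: 175557/101 ≈ 1738.2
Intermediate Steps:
z(Z, b) = -2 - Z/2 (z(Z, b) = (-4 - Z)/2 = -2 - Z/2)
((5² - 1/(-3 - 98))*z(-3, -11))*(-139) = ((5² - 1/(-3 - 98))*(-2 - ½*(-3)))*(-139) = ((25 - 1/(-101))*(-2 + 3/2))*(-139) = ((25 - 1*(-1/101))*(-½))*(-139) = ((25 + 1/101)*(-½))*(-139) = ((2526/101)*(-½))*(-139) = -1263/101*(-139) = 175557/101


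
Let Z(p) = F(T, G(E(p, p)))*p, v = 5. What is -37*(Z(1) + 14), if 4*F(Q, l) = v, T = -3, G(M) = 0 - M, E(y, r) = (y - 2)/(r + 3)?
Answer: -2257/4 ≈ -564.25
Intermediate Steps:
E(y, r) = (-2 + y)/(3 + r)
G(M) = -M
F(Q, l) = 5/4 (F(Q, l) = (¼)*5 = 5/4)
Z(p) = 5*p/4
-37*(Z(1) + 14) = -37*((5/4)*1 + 14) = -37*(5/4 + 14) = -37*61/4 = -2257/4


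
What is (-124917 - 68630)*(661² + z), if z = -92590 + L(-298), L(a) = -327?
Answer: -66580942188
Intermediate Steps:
z = -92917 (z = -92590 - 327 = -92917)
(-124917 - 68630)*(661² + z) = (-124917 - 68630)*(661² - 92917) = -193547*(436921 - 92917) = -193547*344004 = -66580942188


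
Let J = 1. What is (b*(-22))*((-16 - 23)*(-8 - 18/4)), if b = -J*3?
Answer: 32175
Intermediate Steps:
b = -3 (b = -1*1*3 = -1*3 = -3)
(b*(-22))*((-16 - 23)*(-8 - 18/4)) = (-3*(-22))*((-16 - 23)*(-8 - 18/4)) = 66*(-39*(-8 - 18*¼)) = 66*(-39*(-8 - 9/2)) = 66*(-39*(-25/2)) = 66*(975/2) = 32175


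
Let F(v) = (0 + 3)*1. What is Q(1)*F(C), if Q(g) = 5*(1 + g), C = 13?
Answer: 30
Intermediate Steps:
Q(g) = 5 + 5*g
F(v) = 3 (F(v) = 3*1 = 3)
Q(1)*F(C) = (5 + 5*1)*3 = (5 + 5)*3 = 10*3 = 30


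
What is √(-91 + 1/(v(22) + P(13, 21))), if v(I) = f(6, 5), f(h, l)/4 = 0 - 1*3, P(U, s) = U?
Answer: 3*I*√10 ≈ 9.4868*I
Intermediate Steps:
f(h, l) = -12 (f(h, l) = 4*(0 - 1*3) = 4*(0 - 3) = 4*(-3) = -12)
v(I) = -12
√(-91 + 1/(v(22) + P(13, 21))) = √(-91 + 1/(-12 + 13)) = √(-91 + 1/1) = √(-91 + 1) = √(-90) = 3*I*√10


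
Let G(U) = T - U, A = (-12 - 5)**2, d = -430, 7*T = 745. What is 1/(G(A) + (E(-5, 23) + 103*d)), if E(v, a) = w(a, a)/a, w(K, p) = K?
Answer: -7/311301 ≈ -2.2486e-5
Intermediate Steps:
T = 745/7 (T = (1/7)*745 = 745/7 ≈ 106.43)
E(v, a) = 1 (E(v, a) = a/a = 1)
A = 289 (A = (-17)**2 = 289)
G(U) = 745/7 - U
1/(G(A) + (E(-5, 23) + 103*d)) = 1/((745/7 - 1*289) + (1 + 103*(-430))) = 1/((745/7 - 289) + (1 - 44290)) = 1/(-1278/7 - 44289) = 1/(-311301/7) = -7/311301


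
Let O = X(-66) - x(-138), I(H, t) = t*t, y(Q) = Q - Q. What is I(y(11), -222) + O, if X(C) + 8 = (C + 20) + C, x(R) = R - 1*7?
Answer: 49309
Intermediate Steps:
x(R) = -7 + R (x(R) = R - 7 = -7 + R)
X(C) = 12 + 2*C (X(C) = -8 + ((C + 20) + C) = -8 + ((20 + C) + C) = -8 + (20 + 2*C) = 12 + 2*C)
y(Q) = 0
I(H, t) = t²
O = 25 (O = (12 + 2*(-66)) - (-7 - 138) = (12 - 132) - 1*(-145) = -120 + 145 = 25)
I(y(11), -222) + O = (-222)² + 25 = 49284 + 25 = 49309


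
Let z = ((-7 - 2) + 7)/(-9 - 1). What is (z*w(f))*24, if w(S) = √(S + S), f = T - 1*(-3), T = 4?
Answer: 24*√14/5 ≈ 17.960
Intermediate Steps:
f = 7 (f = 4 - 1*(-3) = 4 + 3 = 7)
z = ⅕ (z = (-9 + 7)/(-10) = -⅒*(-2) = ⅕ ≈ 0.20000)
w(S) = √2*√S (w(S) = √(2*S) = √2*√S)
(z*w(f))*24 = ((√2*√7)/5)*24 = (√14/5)*24 = 24*√14/5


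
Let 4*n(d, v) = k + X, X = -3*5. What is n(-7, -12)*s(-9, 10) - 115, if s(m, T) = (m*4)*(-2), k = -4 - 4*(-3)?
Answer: -241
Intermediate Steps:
k = 8 (k = -4 + 12 = 8)
X = -15
n(d, v) = -7/4 (n(d, v) = (8 - 15)/4 = (¼)*(-7) = -7/4)
s(m, T) = -8*m (s(m, T) = (4*m)*(-2) = -8*m)
n(-7, -12)*s(-9, 10) - 115 = -(-14)*(-9) - 115 = -7/4*72 - 115 = -126 - 115 = -241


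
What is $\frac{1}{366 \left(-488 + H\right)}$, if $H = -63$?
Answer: $- \frac{1}{201666} \approx -4.9587 \cdot 10^{-6}$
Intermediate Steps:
$\frac{1}{366 \left(-488 + H\right)} = \frac{1}{366 \left(-488 - 63\right)} = \frac{1}{366 \left(-551\right)} = \frac{1}{-201666} = - \frac{1}{201666}$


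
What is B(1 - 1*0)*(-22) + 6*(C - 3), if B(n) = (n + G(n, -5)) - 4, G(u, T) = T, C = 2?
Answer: 170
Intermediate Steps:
B(n) = -9 + n (B(n) = (n - 5) - 4 = (-5 + n) - 4 = -9 + n)
B(1 - 1*0)*(-22) + 6*(C - 3) = (-9 + (1 - 1*0))*(-22) + 6*(2 - 3) = (-9 + (1 + 0))*(-22) + 6*(-1) = (-9 + 1)*(-22) - 6 = -8*(-22) - 6 = 176 - 6 = 170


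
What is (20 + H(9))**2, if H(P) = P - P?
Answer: 400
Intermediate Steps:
H(P) = 0
(20 + H(9))**2 = (20 + 0)**2 = 20**2 = 400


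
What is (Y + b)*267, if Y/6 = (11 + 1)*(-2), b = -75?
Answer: -58473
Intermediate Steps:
Y = -144 (Y = 6*((11 + 1)*(-2)) = 6*(12*(-2)) = 6*(-24) = -144)
(Y + b)*267 = (-144 - 75)*267 = -219*267 = -58473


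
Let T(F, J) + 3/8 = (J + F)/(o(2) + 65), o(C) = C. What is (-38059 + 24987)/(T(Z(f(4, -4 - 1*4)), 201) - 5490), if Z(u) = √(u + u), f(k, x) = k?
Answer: 20608019607936/8650851559777 + 112105472*√2/8650851559777 ≈ 2.3822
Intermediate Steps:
Z(u) = √2*√u (Z(u) = √(2*u) = √2*√u)
T(F, J) = -3/8 + F/67 + J/67 (T(F, J) = -3/8 + (J + F)/(2 + 65) = -3/8 + (F + J)/67 = -3/8 + (F + J)*(1/67) = -3/8 + (F/67 + J/67) = -3/8 + F/67 + J/67)
(-38059 + 24987)/(T(Z(f(4, -4 - 1*4)), 201) - 5490) = (-38059 + 24987)/((-3/8 + (√2*√4)/67 + (1/67)*201) - 5490) = -13072/((-3/8 + (√2*2)/67 + 3) - 5490) = -13072/((-3/8 + (2*√2)/67 + 3) - 5490) = -13072/((-3/8 + 2*√2/67 + 3) - 5490) = -13072/((21/8 + 2*√2/67) - 5490) = -13072/(-43899/8 + 2*√2/67)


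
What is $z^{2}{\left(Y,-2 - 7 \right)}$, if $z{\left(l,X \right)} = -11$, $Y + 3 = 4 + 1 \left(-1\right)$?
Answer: $121$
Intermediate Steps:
$Y = 0$ ($Y = -3 + \left(4 + 1 \left(-1\right)\right) = -3 + \left(4 - 1\right) = -3 + 3 = 0$)
$z^{2}{\left(Y,-2 - 7 \right)} = \left(-11\right)^{2} = 121$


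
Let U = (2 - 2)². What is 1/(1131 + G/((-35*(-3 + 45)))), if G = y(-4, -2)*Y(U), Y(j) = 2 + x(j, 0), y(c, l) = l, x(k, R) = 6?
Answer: 735/831293 ≈ 0.00088417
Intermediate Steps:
U = 0 (U = 0² = 0)
Y(j) = 8 (Y(j) = 2 + 6 = 8)
G = -16 (G = -2*8 = -16)
1/(1131 + G/((-35*(-3 + 45)))) = 1/(1131 - 16*(-1/(35*(-3 + 45)))) = 1/(1131 - 16/((-35*42))) = 1/(1131 - 16/(-1470)) = 1/(1131 - 16*(-1/1470)) = 1/(1131 + 8/735) = 1/(831293/735) = 735/831293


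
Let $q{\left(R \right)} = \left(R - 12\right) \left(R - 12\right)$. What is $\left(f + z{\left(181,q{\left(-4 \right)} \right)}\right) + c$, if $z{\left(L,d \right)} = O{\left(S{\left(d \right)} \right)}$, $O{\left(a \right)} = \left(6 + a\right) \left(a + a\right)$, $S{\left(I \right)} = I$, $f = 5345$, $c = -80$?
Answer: $139409$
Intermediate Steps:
$q{\left(R \right)} = \left(-12 + R\right)^{2}$ ($q{\left(R \right)} = \left(-12 + R\right) \left(-12 + R\right) = \left(-12 + R\right)^{2}$)
$O{\left(a \right)} = 2 a \left(6 + a\right)$ ($O{\left(a \right)} = \left(6 + a\right) 2 a = 2 a \left(6 + a\right)$)
$z{\left(L,d \right)} = 2 d \left(6 + d\right)$
$\left(f + z{\left(181,q{\left(-4 \right)} \right)}\right) + c = \left(5345 + 2 \left(-12 - 4\right)^{2} \left(6 + \left(-12 - 4\right)^{2}\right)\right) - 80 = \left(5345 + 2 \left(-16\right)^{2} \left(6 + \left(-16\right)^{2}\right)\right) - 80 = \left(5345 + 2 \cdot 256 \left(6 + 256\right)\right) - 80 = \left(5345 + 2 \cdot 256 \cdot 262\right) - 80 = \left(5345 + 134144\right) - 80 = 139489 - 80 = 139409$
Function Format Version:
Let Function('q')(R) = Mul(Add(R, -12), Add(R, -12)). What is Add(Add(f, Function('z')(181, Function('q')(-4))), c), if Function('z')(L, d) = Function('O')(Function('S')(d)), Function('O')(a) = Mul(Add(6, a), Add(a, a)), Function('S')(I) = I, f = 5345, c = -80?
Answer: 139409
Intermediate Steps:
Function('q')(R) = Pow(Add(-12, R), 2) (Function('q')(R) = Mul(Add(-12, R), Add(-12, R)) = Pow(Add(-12, R), 2))
Function('O')(a) = Mul(2, a, Add(6, a)) (Function('O')(a) = Mul(Add(6, a), Mul(2, a)) = Mul(2, a, Add(6, a)))
Function('z')(L, d) = Mul(2, d, Add(6, d))
Add(Add(f, Function('z')(181, Function('q')(-4))), c) = Add(Add(5345, Mul(2, Pow(Add(-12, -4), 2), Add(6, Pow(Add(-12, -4), 2)))), -80) = Add(Add(5345, Mul(2, Pow(-16, 2), Add(6, Pow(-16, 2)))), -80) = Add(Add(5345, Mul(2, 256, Add(6, 256))), -80) = Add(Add(5345, Mul(2, 256, 262)), -80) = Add(Add(5345, 134144), -80) = Add(139489, -80) = 139409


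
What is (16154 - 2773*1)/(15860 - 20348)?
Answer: -13381/4488 ≈ -2.9815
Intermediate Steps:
(16154 - 2773*1)/(15860 - 20348) = (16154 - 2773)/(-4488) = 13381*(-1/4488) = -13381/4488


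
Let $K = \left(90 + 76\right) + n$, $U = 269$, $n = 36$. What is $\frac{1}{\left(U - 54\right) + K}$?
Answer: $\frac{1}{417} \approx 0.0023981$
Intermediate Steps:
$K = 202$ ($K = \left(90 + 76\right) + 36 = 166 + 36 = 202$)
$\frac{1}{\left(U - 54\right) + K} = \frac{1}{\left(269 - 54\right) + 202} = \frac{1}{215 + 202} = \frac{1}{417}$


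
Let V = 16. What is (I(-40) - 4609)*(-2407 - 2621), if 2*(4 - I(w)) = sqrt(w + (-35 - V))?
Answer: 23153940 + 2514*I*sqrt(91) ≈ 2.3154e+7 + 23982.0*I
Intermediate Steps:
I(w) = 4 - sqrt(-51 + w)/2 (I(w) = 4 - sqrt(w + (-35 - 1*16))/2 = 4 - sqrt(w + (-35 - 16))/2 = 4 - sqrt(w - 51)/2 = 4 - sqrt(-51 + w)/2)
(I(-40) - 4609)*(-2407 - 2621) = ((4 - sqrt(-51 - 40)/2) - 4609)*(-2407 - 2621) = ((4 - I*sqrt(91)/2) - 4609)*(-5028) = (-4605 - I*sqrt(91)/2)*(-5028) = 23153940 + 2514*I*sqrt(91)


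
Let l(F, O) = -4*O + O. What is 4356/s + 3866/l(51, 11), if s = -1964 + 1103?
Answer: -1157458/9471 ≈ -122.21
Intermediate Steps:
l(F, O) = -3*O
s = -861
4356/s + 3866/l(51, 11) = 4356/(-861) + 3866/((-3*11)) = 4356*(-1/861) + 3866/(-33) = -1452/287 + 3866*(-1/33) = -1452/287 - 3866/33 = -1157458/9471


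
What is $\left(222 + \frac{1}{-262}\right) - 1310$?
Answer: $- \frac{285057}{262} \approx -1088.0$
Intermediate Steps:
$\left(222 + \frac{1}{-262}\right) - 1310 = \left(222 - \frac{1}{262}\right) - 1310 = \frac{58163}{262} - 1310 = - \frac{285057}{262}$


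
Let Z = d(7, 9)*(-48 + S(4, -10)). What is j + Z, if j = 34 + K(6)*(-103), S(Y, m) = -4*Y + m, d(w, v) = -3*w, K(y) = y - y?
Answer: 1588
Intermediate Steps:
K(y) = 0
S(Y, m) = m - 4*Y
Z = 1554 (Z = (-3*7)*(-48 + (-10 - 4*4)) = -21*(-48 + (-10 - 16)) = -21*(-48 - 26) = -21*(-74) = 1554)
j = 34 (j = 34 + 0*(-103) = 34 + 0 = 34)
j + Z = 34 + 1554 = 1588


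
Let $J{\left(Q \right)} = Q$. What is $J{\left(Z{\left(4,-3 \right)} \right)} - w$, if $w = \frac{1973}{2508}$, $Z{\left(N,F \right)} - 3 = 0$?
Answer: $\frac{5551}{2508} \approx 2.2133$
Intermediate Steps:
$Z{\left(N,F \right)} = 3$ ($Z{\left(N,F \right)} = 3 + 0 = 3$)
$w = \frac{1973}{2508}$ ($w = 1973 \cdot \frac{1}{2508} = \frac{1973}{2508} \approx 0.78668$)
$J{\left(Z{\left(4,-3 \right)} \right)} - w = 3 - \frac{1973}{2508} = \frac{5551}{2508}$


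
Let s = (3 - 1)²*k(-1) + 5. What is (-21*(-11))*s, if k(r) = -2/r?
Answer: 3003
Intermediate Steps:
s = 13 (s = (3 - 1)²*(-2/(-1)) + 5 = 2²*(-2*(-1)) + 5 = 4*2 + 5 = 8 + 5 = 13)
(-21*(-11))*s = -21*(-11)*13 = 231*13 = 3003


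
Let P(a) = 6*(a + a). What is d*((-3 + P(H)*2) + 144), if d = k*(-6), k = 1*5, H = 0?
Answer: -4230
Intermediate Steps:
k = 5
P(a) = 12*a (P(a) = 6*(2*a) = 12*a)
d = -30 (d = 5*(-6) = -30)
d*((-3 + P(H)*2) + 144) = -30*((-3 + (12*0)*2) + 144) = -30*((-3 + 0*2) + 144) = -30*((-3 + 0) + 144) = -30*(-3 + 144) = -30*141 = -4230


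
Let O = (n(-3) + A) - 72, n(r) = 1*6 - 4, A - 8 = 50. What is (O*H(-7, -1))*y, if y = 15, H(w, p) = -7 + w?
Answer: 2520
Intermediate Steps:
A = 58 (A = 8 + 50 = 58)
n(r) = 2 (n(r) = 6 - 4 = 2)
O = -12 (O = (2 + 58) - 72 = 60 - 72 = -12)
(O*H(-7, -1))*y = -12*(-7 - 7)*15 = -12*(-14)*15 = 168*15 = 2520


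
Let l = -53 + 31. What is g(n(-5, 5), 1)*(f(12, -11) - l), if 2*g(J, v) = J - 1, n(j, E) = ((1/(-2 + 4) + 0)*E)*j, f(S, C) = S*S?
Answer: -2241/2 ≈ -1120.5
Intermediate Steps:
f(S, C) = S²
n(j, E) = E*j/2 (n(j, E) = ((1/2 + 0)*E)*j = ((½ + 0)*E)*j = (E/2)*j = E*j/2)
l = -22
g(J, v) = -½ + J/2 (g(J, v) = (J - 1)/2 = (-1 + J)/2 = -½ + J/2)
g(n(-5, 5), 1)*(f(12, -11) - l) = (-½ + ((½)*5*(-5))/2)*(12² - 1*(-22)) = (-½ + (½)*(-25/2))*(144 + 22) = (-½ - 25/4)*166 = -27/4*166 = -2241/2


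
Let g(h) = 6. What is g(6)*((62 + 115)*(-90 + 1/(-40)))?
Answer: -1912131/20 ≈ -95607.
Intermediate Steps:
g(6)*((62 + 115)*(-90 + 1/(-40))) = 6*((62 + 115)*(-90 + 1/(-40))) = 6*(177*(-90 - 1/40)) = 6*(177*(-3601/40)) = 6*(-637377/40) = -1912131/20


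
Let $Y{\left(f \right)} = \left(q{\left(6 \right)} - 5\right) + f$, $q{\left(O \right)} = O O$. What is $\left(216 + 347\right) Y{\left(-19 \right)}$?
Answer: $6756$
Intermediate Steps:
$q{\left(O \right)} = O^{2}$
$Y{\left(f \right)} = 31 + f$ ($Y{\left(f \right)} = \left(6^{2} - 5\right) + f = \left(36 - 5\right) + f = 31 + f$)
$\left(216 + 347\right) Y{\left(-19 \right)} = \left(216 + 347\right) \left(31 - 19\right) = 563 \cdot 12 = 6756$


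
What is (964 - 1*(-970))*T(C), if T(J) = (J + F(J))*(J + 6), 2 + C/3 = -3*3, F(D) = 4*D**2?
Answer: -225738414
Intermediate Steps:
C = -33 (C = -6 + 3*(-3*3) = -6 + 3*(-9) = -6 - 27 = -33)
T(J) = (6 + J)*(J + 4*J**2) (T(J) = (J + 4*J**2)*(J + 6) = (J + 4*J**2)*(6 + J) = (6 + J)*(J + 4*J**2))
(964 - 1*(-970))*T(C) = (964 - 1*(-970))*(-33*(6 + 4*(-33)**2 + 25*(-33))) = (964 + 970)*(-33*(6 + 4*1089 - 825)) = 1934*(-33*(6 + 4356 - 825)) = 1934*(-33*3537) = 1934*(-116721) = -225738414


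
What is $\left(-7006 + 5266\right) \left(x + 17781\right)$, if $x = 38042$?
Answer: $-97132020$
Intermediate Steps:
$\left(-7006 + 5266\right) \left(x + 17781\right) = \left(-7006 + 5266\right) \left(38042 + 17781\right) = \left(-1740\right) 55823 = -97132020$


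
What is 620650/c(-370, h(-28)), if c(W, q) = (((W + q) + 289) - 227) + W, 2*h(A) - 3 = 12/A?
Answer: -4344550/4737 ≈ -917.15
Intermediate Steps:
h(A) = 3/2 + 6/A (h(A) = 3/2 + (12/A)/2 = 3/2 + 6/A)
c(W, q) = 62 + q + 2*W (c(W, q) = ((289 + W + q) - 227) + W = (62 + W + q) + W = 62 + q + 2*W)
620650/c(-370, h(-28)) = 620650/(62 + (3/2 + 6/(-28)) + 2*(-370)) = 620650/(62 + (3/2 + 6*(-1/28)) - 740) = 620650/(62 + (3/2 - 3/14) - 740) = 620650/(62 + 9/7 - 740) = 620650/(-4737/7) = 620650*(-7/4737) = -4344550/4737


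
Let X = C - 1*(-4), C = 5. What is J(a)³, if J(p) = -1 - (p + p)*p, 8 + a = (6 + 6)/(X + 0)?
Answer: -529475129/729 ≈ -7.2630e+5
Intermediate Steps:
X = 9 (X = 5 - 1*(-4) = 5 + 4 = 9)
a = -20/3 (a = -8 + (6 + 6)/(9 + 0) = -8 + 12/9 = -8 + 12*(⅑) = -8 + 4/3 = -20/3 ≈ -6.6667)
J(p) = -1 - 2*p² (J(p) = -1 - 2*p*p = -1 - 2*p²)
J(a)³ = (-1 - 2*(-20/3)²)³ = (-1 - 2*400/9)³ = (-1 - 800/9)³ = (-809/9)³ = -529475129/729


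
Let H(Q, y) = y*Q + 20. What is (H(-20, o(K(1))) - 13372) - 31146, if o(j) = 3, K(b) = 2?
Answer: -44558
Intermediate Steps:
H(Q, y) = 20 + Q*y (H(Q, y) = Q*y + 20 = 20 + Q*y)
(H(-20, o(K(1))) - 13372) - 31146 = ((20 - 20*3) - 13372) - 31146 = ((20 - 60) - 13372) - 31146 = (-40 - 13372) - 31146 = -13412 - 31146 = -44558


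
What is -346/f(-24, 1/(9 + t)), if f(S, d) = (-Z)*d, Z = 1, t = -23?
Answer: -4844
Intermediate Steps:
f(S, d) = -d (f(S, d) = (-1*1)*d = -d)
-346/f(-24, 1/(9 + t)) = -346/((-1/(9 - 23))) = -346/((-1/(-14))) = -346/((-1*(-1/14))) = -346/1/14 = -346*14 = -4844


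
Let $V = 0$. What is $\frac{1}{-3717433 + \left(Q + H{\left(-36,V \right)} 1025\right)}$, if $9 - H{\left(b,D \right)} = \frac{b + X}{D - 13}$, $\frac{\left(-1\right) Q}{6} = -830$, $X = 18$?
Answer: $- \frac{13}{48160414} \approx -2.6993 \cdot 10^{-7}$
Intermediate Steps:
$Q = 4980$ ($Q = \left(-6\right) \left(-830\right) = 4980$)
$H{\left(b,D \right)} = 9 - \frac{18 + b}{-13 + D}$ ($H{\left(b,D \right)} = 9 - \frac{b + 18}{D - 13} = 9 - \frac{18 + b}{-13 + D}$)
$\frac{1}{-3717433 + \left(Q + H{\left(-36,V \right)} 1025\right)} = \frac{1}{-3717433 + \left(4980 + \frac{-135 - -36 + 9 \cdot 0}{-13 + 0} \cdot 1025\right)} = \frac{1}{-3717433 + \left(4980 + \frac{-135 + 36 + 0}{-13} \cdot 1025\right)} = \frac{1}{-3717433 + \left(4980 + \left(- \frac{1}{13}\right) \left(-99\right) 1025\right)} = \frac{1}{-3717433 + \left(4980 + \frac{99}{13} \cdot 1025\right)} = \frac{1}{-3717433 + \left(4980 + \frac{101475}{13}\right)} = \frac{1}{-3717433 + \frac{166215}{13}} = \frac{1}{- \frac{48160414}{13}} = - \frac{13}{48160414}$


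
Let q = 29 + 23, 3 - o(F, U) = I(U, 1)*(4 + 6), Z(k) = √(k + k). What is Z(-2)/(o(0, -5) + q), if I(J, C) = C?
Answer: 2*I/45 ≈ 0.044444*I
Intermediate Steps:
Z(k) = √2*√k (Z(k) = √(2*k) = √2*√k)
o(F, U) = -7 (o(F, U) = 3 - (4 + 6) = 3 - 10 = -7)
q = 52
Z(-2)/(o(0, -5) + q) = (√2*√(-2))/(-7 + 52) = (√2*(I*√2))/45 = (2*I)*(1/45) = 2*I/45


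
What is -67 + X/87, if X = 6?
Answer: -1941/29 ≈ -66.931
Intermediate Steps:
-67 + X/87 = -67 + 6/87 = -67 + (1/87)*6 = -67 + 2/29 = -1941/29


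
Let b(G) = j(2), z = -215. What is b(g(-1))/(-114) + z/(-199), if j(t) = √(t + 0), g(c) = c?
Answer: 215/199 - √2/114 ≈ 1.0680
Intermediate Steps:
j(t) = √t
b(G) = √2
b(g(-1))/(-114) + z/(-199) = √2/(-114) - 215/(-199) = √2*(-1/114) - 215*(-1/199) = -√2/114 + 215/199 = 215/199 - √2/114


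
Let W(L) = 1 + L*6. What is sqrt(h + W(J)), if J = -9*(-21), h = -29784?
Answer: I*sqrt(28649) ≈ 169.26*I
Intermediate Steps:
J = 189
W(L) = 1 + 6*L
sqrt(h + W(J)) = sqrt(-29784 + (1 + 6*189)) = sqrt(-29784 + (1 + 1134)) = sqrt(-29784 + 1135) = sqrt(-28649) = I*sqrt(28649)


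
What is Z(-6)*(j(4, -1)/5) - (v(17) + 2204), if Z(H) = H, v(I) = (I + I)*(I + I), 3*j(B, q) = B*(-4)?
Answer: -16768/5 ≈ -3353.6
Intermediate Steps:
j(B, q) = -4*B/3 (j(B, q) = (B*(-4))/3 = (-4*B)/3 = -4*B/3)
v(I) = 4*I² (v(I) = (2*I)*(2*I) = 4*I²)
Z(-6)*(j(4, -1)/5) - (v(17) + 2204) = -6*(-4/3*4)/5 - (4*17² + 2204) = -(-32)/5 - (4*289 + 2204) = -6*(-16/15) - (1156 + 2204) = 32/5 - 1*3360 = 32/5 - 3360 = -16768/5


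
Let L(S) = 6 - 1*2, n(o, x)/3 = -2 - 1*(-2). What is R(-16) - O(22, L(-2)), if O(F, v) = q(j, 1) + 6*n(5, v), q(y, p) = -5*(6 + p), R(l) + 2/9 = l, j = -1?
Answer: 169/9 ≈ 18.778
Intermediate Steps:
n(o, x) = 0 (n(o, x) = 3*(-2 - 1*(-2)) = 3*(-2 + 2) = 3*0 = 0)
R(l) = -2/9 + l
L(S) = 4 (L(S) = 6 - 2 = 4)
q(y, p) = -30 - 5*p
O(F, v) = -35 (O(F, v) = (-30 - 5*1) + 6*0 = (-30 - 5) + 0 = -35 + 0 = -35)
R(-16) - O(22, L(-2)) = (-2/9 - 16) - 1*(-35) = -146/9 + 35 = 169/9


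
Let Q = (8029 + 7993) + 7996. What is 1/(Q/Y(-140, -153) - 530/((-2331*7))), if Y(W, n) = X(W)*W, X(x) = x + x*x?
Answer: 453612600/10735003 ≈ 42.255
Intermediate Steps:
X(x) = x + x²
Q = 24018 (Q = 16022 + 7996 = 24018)
Y(W, n) = W²*(1 + W) (Y(W, n) = (W*(1 + W))*W = W²*(1 + W))
1/(Q/Y(-140, -153) - 530/((-2331*7))) = 1/(24018/(((-140)²*(1 - 140))) - 530/((-2331*7))) = 1/(24018/((19600*(-139))) - 530/(-16317)) = 1/(24018/(-2724400) - 530*(-1/16317)) = 1/(24018*(-1/2724400) + 530/16317) = 1/(-12009/1362200 + 530/16317) = 1/(10735003/453612600) = 453612600/10735003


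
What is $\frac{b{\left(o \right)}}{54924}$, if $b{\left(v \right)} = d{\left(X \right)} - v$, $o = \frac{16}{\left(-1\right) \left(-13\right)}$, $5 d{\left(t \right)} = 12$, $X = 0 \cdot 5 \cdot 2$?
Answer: $\frac{19}{892515} \approx 2.1288 \cdot 10^{-5}$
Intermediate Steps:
$X = 0$ ($X = 0 \cdot 2 = 0$)
$d{\left(t \right)} = \frac{12}{5}$ ($d{\left(t \right)} = \frac{1}{5} \cdot 12 = \frac{12}{5}$)
$o = \frac{16}{13} \approx 1.2308$
$b{\left(v \right)} = \frac{12}{5} - v$
$\frac{b{\left(o \right)}}{54924} = \frac{\frac{12}{5} - \frac{16}{13}}{54924} = \left(\frac{12}{5} - \frac{16}{13}\right) \frac{1}{54924} = \frac{76}{65} \cdot \frac{1}{54924} = \frac{19}{892515}$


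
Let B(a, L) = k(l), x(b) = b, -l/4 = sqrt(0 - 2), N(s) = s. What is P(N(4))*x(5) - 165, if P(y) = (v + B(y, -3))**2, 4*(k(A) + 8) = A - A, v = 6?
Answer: -145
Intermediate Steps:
l = -4*I*sqrt(2) (l = -4*sqrt(0 - 2) = -4*I*sqrt(2) ≈ -5.6569*I)
k(A) = -8 (k(A) = -8 + (A - A)/4 = -8 + (1/4)*0 = -8 + 0 = -8)
B(a, L) = -8
P(y) = 4 (P(y) = (6 - 8)**2 = (-2)**2 = 4)
P(N(4))*x(5) - 165 = 4*5 - 165 = 20 - 165 = -145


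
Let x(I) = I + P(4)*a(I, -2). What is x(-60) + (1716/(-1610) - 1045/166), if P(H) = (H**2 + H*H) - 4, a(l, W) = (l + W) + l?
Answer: -465481533/133630 ≈ -3483.4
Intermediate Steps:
a(l, W) = W + 2*l (a(l, W) = (W + l) + l = W + 2*l)
P(H) = -4 + 2*H**2 (P(H) = (H**2 + H**2) - 4 = 2*H**2 - 4 = -4 + 2*H**2)
x(I) = -56 + 57*I (x(I) = I + (-4 + 2*4**2)*(-2 + 2*I) = I + (-4 + 2*16)*(-2 + 2*I) = I + (-4 + 32)*(-2 + 2*I) = I + 28*(-2 + 2*I) = I + (-56 + 56*I) = -56 + 57*I)
x(-60) + (1716/(-1610) - 1045/166) = (-56 + 57*(-60)) + (1716/(-1610) - 1045/166) = (-56 - 3420) + (1716*(-1/1610) - 1045*1/166) = -3476 + (-858/805 - 1045/166) = -3476 - 983653/133630 = -465481533/133630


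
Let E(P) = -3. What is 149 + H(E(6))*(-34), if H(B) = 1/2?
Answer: 132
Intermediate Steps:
H(B) = ½
149 + H(E(6))*(-34) = 149 + (½)*(-34) = 149 - 17 = 132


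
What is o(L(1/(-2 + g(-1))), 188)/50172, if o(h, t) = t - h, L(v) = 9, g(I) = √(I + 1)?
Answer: 179/50172 ≈ 0.0035677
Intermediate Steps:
g(I) = √(1 + I)
o(L(1/(-2 + g(-1))), 188)/50172 = (188 - 1*9)/50172 = (188 - 9)*(1/50172) = 179*(1/50172) = 179/50172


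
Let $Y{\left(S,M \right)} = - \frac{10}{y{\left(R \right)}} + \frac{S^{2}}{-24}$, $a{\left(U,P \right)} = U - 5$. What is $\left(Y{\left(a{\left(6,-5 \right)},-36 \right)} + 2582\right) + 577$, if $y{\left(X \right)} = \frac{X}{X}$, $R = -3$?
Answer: $\frac{75575}{24} \approx 3149.0$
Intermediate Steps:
$a{\left(U,P \right)} = -5 + U$ ($a{\left(U,P \right)} = U - 5 = -5 + U$)
$y{\left(X \right)} = 1$
$Y{\left(S,M \right)} = -10 - \frac{S^{2}}{24}$ ($Y{\left(S,M \right)} = - \frac{10}{1} + \frac{S^{2}}{-24} = \left(-10\right) 1 + S^{2} \left(- \frac{1}{24}\right) = -10 - \frac{S^{2}}{24}$)
$\left(Y{\left(a{\left(6,-5 \right)},-36 \right)} + 2582\right) + 577 = \left(\left(-10 - \frac{\left(-5 + 6\right)^{2}}{24}\right) + 2582\right) + 577 = \left(\left(-10 - \frac{1^{2}}{24}\right) + 2582\right) + 577 = \left(\left(-10 - \frac{1}{24}\right) + 2582\right) + 577 = \left(- \frac{241}{24} + 2582\right) + 577 = \frac{61727}{24} + 577 = \frac{75575}{24}$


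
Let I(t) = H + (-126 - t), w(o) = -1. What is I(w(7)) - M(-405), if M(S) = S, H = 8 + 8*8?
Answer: 352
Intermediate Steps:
H = 72 (H = 8 + 64 = 72)
I(t) = -54 - t (I(t) = 72 + (-126 - t) = -54 - t)
I(w(7)) - M(-405) = (-54 - 1*(-1)) - 1*(-405) = (-54 + 1) + 405 = -53 + 405 = 352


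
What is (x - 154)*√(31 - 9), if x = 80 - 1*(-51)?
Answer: -23*√22 ≈ -107.88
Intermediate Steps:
x = 131 (x = 80 + 51 = 131)
(x - 154)*√(31 - 9) = (131 - 154)*√(31 - 9) = -23*√22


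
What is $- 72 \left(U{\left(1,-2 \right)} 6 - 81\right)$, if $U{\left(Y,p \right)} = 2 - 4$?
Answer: $6696$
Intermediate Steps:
$U{\left(Y,p \right)} = -2$
$- 72 \left(U{\left(1,-2 \right)} 6 - 81\right) = - 72 \left(\left(-2\right) 6 - 81\right) = - 72 \left(-12 - 81\right) = \left(-72\right) \left(-93\right) = 6696$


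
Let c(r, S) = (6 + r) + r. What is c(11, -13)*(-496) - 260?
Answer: -14148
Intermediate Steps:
c(r, S) = 6 + 2*r
c(11, -13)*(-496) - 260 = (6 + 2*11)*(-496) - 260 = (6 + 22)*(-496) - 260 = 28*(-496) - 260 = -13888 - 260 = -14148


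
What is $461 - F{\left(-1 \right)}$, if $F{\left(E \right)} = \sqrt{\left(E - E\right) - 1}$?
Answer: $461 - i \approx 461.0 - 1.0 i$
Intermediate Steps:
$F{\left(E \right)} = i$ ($F{\left(E \right)} = \sqrt{0 - 1} = \sqrt{-1} = i$)
$461 - F{\left(-1 \right)} = 461 - i$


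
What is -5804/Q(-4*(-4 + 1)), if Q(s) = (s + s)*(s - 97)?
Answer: 1451/510 ≈ 2.8451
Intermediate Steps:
Q(s) = 2*s*(-97 + s) (Q(s) = (2*s)*(-97 + s) = 2*s*(-97 + s))
-5804/Q(-4*(-4 + 1)) = -5804*(-1/(8*(-97 - 4*(-4 + 1))*(-4 + 1))) = -5804*1/(24*(-97 - 4*(-3))) = -5804*1/(24*(-97 + 12)) = -5804/(2*12*(-85)) = -5804/(-2040) = -5804*(-1/2040) = 1451/510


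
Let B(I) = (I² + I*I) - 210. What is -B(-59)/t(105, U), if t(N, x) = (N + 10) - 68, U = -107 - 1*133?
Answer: -6752/47 ≈ -143.66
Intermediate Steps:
U = -240 (U = -107 - 133 = -240)
B(I) = -210 + 2*I² (B(I) = (I² + I²) - 210 = 2*I² - 210 = -210 + 2*I²)
t(N, x) = -58 + N (t(N, x) = (10 + N) - 68 = -58 + N)
-B(-59)/t(105, U) = -(-210 + 2*(-59)²)/(-58 + 105) = -(-210 + 2*3481)/47 = -(-210 + 6962)/47 = -6752/47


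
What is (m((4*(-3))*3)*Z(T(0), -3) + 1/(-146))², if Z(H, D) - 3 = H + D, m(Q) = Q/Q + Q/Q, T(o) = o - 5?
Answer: 2134521/21316 ≈ 100.14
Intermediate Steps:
T(o) = -5 + o
m(Q) = 2 (m(Q) = 1 + 1 = 2)
Z(H, D) = 3 + D + H (Z(H, D) = 3 + (H + D) = 3 + (D + H) = 3 + D + H)
(m((4*(-3))*3)*Z(T(0), -3) + 1/(-146))² = (2*(3 - 3 + (-5 + 0)) + 1/(-146))² = (2*(3 - 3 - 5) - 1/146)² = (2*(-5) - 1/146)² = (-10 - 1/146)² = (-1461/146)² = 2134521/21316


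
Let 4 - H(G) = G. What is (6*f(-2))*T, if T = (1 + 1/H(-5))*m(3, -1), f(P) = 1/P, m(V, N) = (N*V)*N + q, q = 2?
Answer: -50/3 ≈ -16.667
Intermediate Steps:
H(G) = 4 - G
m(V, N) = 2 + V*N² (m(V, N) = (N*V)*N + 2 = V*N² + 2 = 2 + V*N²)
T = 50/9 (T = (1 + 1/(4 - 1*(-5)))*(2 + 3*(-1)²) = (1 + 1/(4 + 5))*(2 + 3*1) = (1 + 1/9)*(2 + 3) = (1 + ⅑)*5 = (10/9)*5 = 50/9 ≈ 5.5556)
(6*f(-2))*T = (6/(-2))*(50/9) = (6*(-½))*(50/9) = -3*50/9 = -50/3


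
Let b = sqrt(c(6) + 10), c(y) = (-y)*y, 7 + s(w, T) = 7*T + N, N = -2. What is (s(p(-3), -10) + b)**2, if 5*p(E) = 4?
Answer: (79 - I*sqrt(26))**2 ≈ 6215.0 - 805.65*I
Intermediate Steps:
p(E) = 4/5 (p(E) = (1/5)*4 = 4/5)
s(w, T) = -9 + 7*T (s(w, T) = -7 + (7*T - 2) = -7 + (-2 + 7*T) = -9 + 7*T)
c(y) = -y**2
b = I*sqrt(26) (b = sqrt(-1*6**2 + 10) = sqrt(-1*36 + 10) = sqrt(-36 + 10) = sqrt(-26) = I*sqrt(26) ≈ 5.099*I)
(s(p(-3), -10) + b)**2 = ((-9 + 7*(-10)) + I*sqrt(26))**2 = ((-9 - 70) + I*sqrt(26))**2 = (-79 + I*sqrt(26))**2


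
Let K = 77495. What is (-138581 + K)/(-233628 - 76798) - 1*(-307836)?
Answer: 47780179611/155213 ≈ 3.0784e+5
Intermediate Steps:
(-138581 + K)/(-233628 - 76798) - 1*(-307836) = (-138581 + 77495)/(-233628 - 76798) - 1*(-307836) = -61086/(-310426) + 307836 = -61086*(-1/310426) + 307836 = 30543/155213 + 307836 = 47780179611/155213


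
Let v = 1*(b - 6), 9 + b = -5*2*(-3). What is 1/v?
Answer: 1/15 ≈ 0.066667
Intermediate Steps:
b = 21 (b = -9 - 5*2*(-3) = -9 - 10*(-3) = -9 + 30 = 21)
v = 15 (v = 1*(21 - 6) = 1*15 = 15)
1/v = 1/15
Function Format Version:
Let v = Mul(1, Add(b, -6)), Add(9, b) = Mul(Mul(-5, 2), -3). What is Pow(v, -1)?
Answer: Rational(1, 15) ≈ 0.066667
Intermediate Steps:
b = 21 (b = Add(-9, Mul(Mul(-5, 2), -3)) = Add(-9, Mul(-10, -3)) = Add(-9, 30) = 21)
v = 15 (v = Mul(1, Add(21, -6)) = Mul(1, 15) = 15)
Pow(v, -1) = Pow(15, -1) = Rational(1, 15)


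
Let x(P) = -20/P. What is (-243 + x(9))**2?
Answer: 4870849/81 ≈ 60134.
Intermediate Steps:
(-243 + x(9))**2 = (-243 - 20/9)**2 = (-2207/9)**2 = 4870849/81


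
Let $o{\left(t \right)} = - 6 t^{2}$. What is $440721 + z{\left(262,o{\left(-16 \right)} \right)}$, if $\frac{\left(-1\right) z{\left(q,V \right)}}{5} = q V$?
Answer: $2452881$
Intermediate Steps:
$z{\left(q,V \right)} = - 5 V q$ ($z{\left(q,V \right)} = - 5 q V = - 5 V q$)
$440721 + z{\left(262,o{\left(-16 \right)} \right)} = 440721 - 5 \left(- 6 \left(-16\right)^{2}\right) 262 = 440721 - 5 \left(\left(-6\right) 256\right) 262 = 440721 - \left(-7680\right) 262 = 440721 + 2012160 = 2452881$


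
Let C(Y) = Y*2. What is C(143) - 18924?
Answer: -18638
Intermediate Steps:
C(Y) = 2*Y
C(143) - 18924 = 2*143 - 18924 = 286 - 18924 = -18638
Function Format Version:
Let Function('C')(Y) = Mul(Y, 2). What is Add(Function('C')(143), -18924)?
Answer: -18638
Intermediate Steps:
Function('C')(Y) = Mul(2, Y)
Add(Function('C')(143), -18924) = Add(Mul(2, 143), -18924) = Add(286, -18924) = -18638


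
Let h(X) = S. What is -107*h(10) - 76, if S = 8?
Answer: -932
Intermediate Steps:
h(X) = 8
-107*h(10) - 76 = -107*8 - 76 = -856 - 76 = -932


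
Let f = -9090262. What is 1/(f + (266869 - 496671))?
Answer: -1/9320064 ≈ -1.0730e-7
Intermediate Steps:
1/(f + (266869 - 496671)) = 1/(-9090262 + (266869 - 496671)) = 1/(-9090262 - 229802) = 1/(-9320064) = -1/9320064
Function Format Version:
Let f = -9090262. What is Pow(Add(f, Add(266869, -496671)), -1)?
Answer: Rational(-1, 9320064) ≈ -1.0730e-7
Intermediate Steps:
Pow(Add(f, Add(266869, -496671)), -1) = Pow(Add(-9090262, Add(266869, -496671)), -1) = Pow(Add(-9090262, -229802), -1) = Pow(-9320064, -1) = Rational(-1, 9320064)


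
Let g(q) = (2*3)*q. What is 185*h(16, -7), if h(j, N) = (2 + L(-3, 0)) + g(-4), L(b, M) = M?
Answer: -4070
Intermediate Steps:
g(q) = 6*q
h(j, N) = -22 (h(j, N) = (2 + 0) + 6*(-4) = 2 - 24 = -22)
185*h(16, -7) = 185*(-22) = -4070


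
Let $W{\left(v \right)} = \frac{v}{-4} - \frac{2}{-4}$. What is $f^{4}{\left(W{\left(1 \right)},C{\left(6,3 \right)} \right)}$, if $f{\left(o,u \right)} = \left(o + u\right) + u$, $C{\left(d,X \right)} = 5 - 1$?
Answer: $\frac{1185921}{256} \approx 4632.5$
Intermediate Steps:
$C{\left(d,X \right)} = 4$ ($C{\left(d,X \right)} = 5 - 1 = 4$)
$W{\left(v \right)} = \frac{1}{2} - \frac{v}{4}$ ($W{\left(v \right)} = v \left(- \frac{1}{4}\right) - - \frac{1}{2} = - \frac{v}{4} + \frac{1}{2} = \frac{1}{2} - \frac{v}{4}$)
$f{\left(o,u \right)} = o + 2 u$
$f^{4}{\left(W{\left(1 \right)},C{\left(6,3 \right)} \right)} = \left(\left(\frac{1}{2} - \frac{1}{4}\right) + 2 \cdot 4\right)^{4} = \left(\left(\frac{1}{2} - \frac{1}{4}\right) + 8\right)^{4} = \left(\frac{1}{4} + 8\right)^{4} = \left(\frac{33}{4}\right)^{4} = \frac{1185921}{256}$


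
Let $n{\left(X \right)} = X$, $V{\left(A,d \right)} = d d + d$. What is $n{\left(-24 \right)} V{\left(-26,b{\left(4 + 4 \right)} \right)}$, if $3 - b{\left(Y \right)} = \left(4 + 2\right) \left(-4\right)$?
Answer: $-18144$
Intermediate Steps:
$b{\left(Y \right)} = 27$ ($b{\left(Y \right)} = 3 - \left(4 + 2\right) \left(-4\right) = 3 - 6 \left(-4\right) = 3 - -24 = 3 + 24 = 27$)
$V{\left(A,d \right)} = d + d^{2}$ ($V{\left(A,d \right)} = d^{2} + d = d + d^{2}$)
$n{\left(-24 \right)} V{\left(-26,b{\left(4 + 4 \right)} \right)} = - 24 \cdot 27 \left(1 + 27\right) = - 24 \cdot 27 \cdot 28 = \left(-24\right) 756 = -18144$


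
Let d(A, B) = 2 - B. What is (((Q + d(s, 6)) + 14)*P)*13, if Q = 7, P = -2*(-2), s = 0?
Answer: 884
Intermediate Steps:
P = 4
(((Q + d(s, 6)) + 14)*P)*13 = (((7 + (2 - 1*6)) + 14)*4)*13 = (((7 + (2 - 6)) + 14)*4)*13 = (((7 - 4) + 14)*4)*13 = ((3 + 14)*4)*13 = (17*4)*13 = 68*13 = 884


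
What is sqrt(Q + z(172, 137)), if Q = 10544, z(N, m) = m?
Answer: sqrt(10681) ≈ 103.35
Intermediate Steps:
sqrt(Q + z(172, 137)) = sqrt(10544 + 137) = sqrt(10681)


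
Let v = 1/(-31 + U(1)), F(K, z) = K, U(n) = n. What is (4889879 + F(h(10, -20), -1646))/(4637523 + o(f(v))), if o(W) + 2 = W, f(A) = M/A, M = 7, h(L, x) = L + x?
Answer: 4889869/4637311 ≈ 1.0545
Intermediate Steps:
v = -1/30 (v = 1/(-31 + 1) = 1/(-30) = -1/30 ≈ -0.033333)
f(A) = 7/A
o(W) = -2 + W
(4889879 + F(h(10, -20), -1646))/(4637523 + o(f(v))) = (4889879 + (10 - 20))/(4637523 + (-2 + 7/(-1/30))) = (4889879 - 10)/(4637523 + (-2 + 7*(-30))) = 4889869/(4637523 + (-2 - 210)) = 4889869/(4637523 - 212) = 4889869/4637311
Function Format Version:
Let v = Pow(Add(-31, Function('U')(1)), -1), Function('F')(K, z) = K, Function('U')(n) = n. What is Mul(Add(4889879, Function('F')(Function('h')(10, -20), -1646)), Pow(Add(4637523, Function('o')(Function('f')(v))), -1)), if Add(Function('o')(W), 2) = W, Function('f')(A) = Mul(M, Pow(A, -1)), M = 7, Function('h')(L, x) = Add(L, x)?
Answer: Rational(4889869, 4637311) ≈ 1.0545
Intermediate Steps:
v = Rational(-1, 30) (v = Pow(Add(-31, 1), -1) = Pow(-30, -1) = Rational(-1, 30) ≈ -0.033333)
Function('f')(A) = Mul(7, Pow(A, -1))
Function('o')(W) = Add(-2, W)
Mul(Add(4889879, Function('F')(Function('h')(10, -20), -1646)), Pow(Add(4637523, Function('o')(Function('f')(v))), -1)) = Mul(Add(4889879, Add(10, -20)), Pow(Add(4637523, Add(-2, Mul(7, Pow(Rational(-1, 30), -1)))), -1)) = Mul(Add(4889879, -10), Pow(Add(4637523, Add(-2, Mul(7, -30))), -1)) = Mul(4889869, Pow(Add(4637523, Add(-2, -210)), -1)) = Mul(4889869, Pow(Add(4637523, -212), -1)) = Mul(4889869, Pow(4637311, -1)) = Mul(4889869, Rational(1, 4637311)) = Rational(4889869, 4637311)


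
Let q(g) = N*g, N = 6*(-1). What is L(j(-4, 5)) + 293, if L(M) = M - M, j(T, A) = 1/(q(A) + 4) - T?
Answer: 293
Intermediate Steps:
N = -6
q(g) = -6*g
j(T, A) = 1/(4 - 6*A) - T (j(T, A) = 1/(-6*A + 4) - T = 1/(4 - 6*A) - T)
L(M) = 0
L(j(-4, 5)) + 293 = 0 + 293 = 293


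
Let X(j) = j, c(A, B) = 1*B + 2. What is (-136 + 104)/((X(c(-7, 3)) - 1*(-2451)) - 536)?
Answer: -1/60 ≈ -0.016667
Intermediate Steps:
c(A, B) = 2 + B (c(A, B) = B + 2 = 2 + B)
(-136 + 104)/((X(c(-7, 3)) - 1*(-2451)) - 536) = (-136 + 104)/(((2 + 3) - 1*(-2451)) - 536) = -32/((5 + 2451) - 536) = -32/(2456 - 536) = -32/1920 = -32*1/1920 = -1/60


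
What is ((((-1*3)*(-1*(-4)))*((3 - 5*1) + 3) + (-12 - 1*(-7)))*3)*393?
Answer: -20043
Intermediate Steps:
((((-1*3)*(-1*(-4)))*((3 - 5*1) + 3) + (-12 - 1*(-7)))*3)*393 = (((-3*4)*((3 - 5) + 3) + (-12 + 7))*3)*393 = ((-12*(-2 + 3) - 5)*3)*393 = ((-12*1 - 5)*3)*393 = ((-12 - 5)*3)*393 = -17*3*393 = -51*393 = -20043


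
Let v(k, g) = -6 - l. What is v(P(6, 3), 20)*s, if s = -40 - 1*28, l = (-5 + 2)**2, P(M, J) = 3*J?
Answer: 1020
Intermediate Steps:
l = 9 (l = (-3)**2 = 9)
s = -68 (s = -40 - 28 = -68)
v(k, g) = -15 (v(k, g) = -6 - 1*9 = -6 - 9 = -15)
v(P(6, 3), 20)*s = -15*(-68) = 1020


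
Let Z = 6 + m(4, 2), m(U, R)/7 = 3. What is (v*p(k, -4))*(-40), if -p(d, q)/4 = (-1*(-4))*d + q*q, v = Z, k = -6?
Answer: -34560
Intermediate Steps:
m(U, R) = 21 (m(U, R) = 7*3 = 21)
Z = 27 (Z = 6 + 21 = 27)
v = 27
p(d, q) = -16*d - 4*q² (p(d, q) = -4*((-1*(-4))*d + q*q) = -4*(4*d + q²) = -4*(q² + 4*d) = -16*d - 4*q²)
(v*p(k, -4))*(-40) = (27*(-16*(-6) - 4*(-4)²))*(-40) = (27*(96 - 4*16))*(-40) = (27*(96 - 64))*(-40) = (27*32)*(-40) = 864*(-40) = -34560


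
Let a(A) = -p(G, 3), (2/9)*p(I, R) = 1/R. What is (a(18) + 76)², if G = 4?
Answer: 22201/4 ≈ 5550.3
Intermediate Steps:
p(I, R) = 9/(2*R)
a(A) = -3/2 (a(A) = -9/(2*3) = -1*3/2 = -3/2)
(a(18) + 76)² = (-3/2 + 76)² = (149/2)² = 22201/4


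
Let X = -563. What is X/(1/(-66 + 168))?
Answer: -57426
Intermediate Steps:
X/(1/(-66 + 168)) = -563/(1/(-66 + 168)) = -563/(1/102) = -563/1/102 = -563*102 = -57426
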